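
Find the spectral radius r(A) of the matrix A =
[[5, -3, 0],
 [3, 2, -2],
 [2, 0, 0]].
r(A) ≈ 3.6882

The eigenvalues of A are the roots of its characteristic polynomial. With M = A (coefficients from the trace, the sum of principal 2x2 minors, and det A):
  p(λ) = det(λ I - M) = λ^3 - 7λ^2 + 19λ - 12.
No integer candidate from the rational root theorem (±divisors of 12) is a root, so the roots are irrational. The cubic discriminant is Δ = -1371 < 0, so there is one real root and a complex-conjugate pair. p(0) = -12 and p(1) = 1 have opposite signs, so a root lies in (0, 1); Newton's method refines it to λ ≈ 0.8821. Dividing out (λ - (0.8821)) leaves approximately λ^2 - 6.1179λ + 13.6031. For λ^2 - 6.1179λ + 13.6031 the discriminant is -16.9845. It is negative, so the remaining roots are the complex-conjugate pair λ ≈ 3.0589 ± 2.0606i. Their product equals the constant term, so |λ|^2 ≈ 13.6031 and |λ| ≈ 3.6882.
Thus the eigenvalues (to 4 decimals) are 0.8821 (modulus 0.8821); 3.0589 ± 2.0606i (modulus 3.6882). The spectral radius is the largest modulus: r(A) ≈ 3.6882. (Cross-check: r(A) ≤ ||A||_2 ≈ 6.4385; equality holds whenever A is normal, though it can also hold for some non-normal A.)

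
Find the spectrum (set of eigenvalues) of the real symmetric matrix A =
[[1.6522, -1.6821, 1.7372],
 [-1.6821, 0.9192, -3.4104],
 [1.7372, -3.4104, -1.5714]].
sigma(A) ≈ {-4, 0, 5}

A is real symmetric, so its spectrum consists of real eigenvalues. Expanding the characteristic polynomial of the displayed matrix gives
  det(λ I - A) = p(λ) = λ^3 + (-1)λ^2 + (-20)λ + (0).
Solving p(λ) = 0 yields eigenvalues ≈ -4, 0, 5. (A is shown rounded to 4 decimals, so these recover the underlying integer eigenvalues to within that precision.)
Verification: the trace of A = 1 equals the sum of eigenvalues 1, and det(A) ≈ 0.0006 matches the eigenvalue product 0.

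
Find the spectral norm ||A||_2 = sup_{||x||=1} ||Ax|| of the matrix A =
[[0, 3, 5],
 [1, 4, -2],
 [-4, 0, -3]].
||A||_2 ≈ 6.7207 (= sqrt(largest eigenvalue of A^T A))

||A||_2 = sigma_max(A) = sqrt(lambda_max(A^T A)). Form the symmetric matrix M = A^T A =
[[17, 4, 10],
 [4, 25, 7],
 [10, 7, 38]].
Its characteristic polynomial (trace, sum of principal 2x2 minors, determinant of M give the coefficients) is
  p(λ) = det(λ I - M) = λ^3 - 80λ^2 + 1856λ - 12769.
No integer candidate from the rational root theorem (±divisors of 12769) is a root, so the roots are irrational. The cubic discriminant is Δ = 46339749 > 0, so there are three distinct real roots. p(12) = -289 and p(13) = 36 have opposite signs, so a root lies in (12, 13); Newton's method refines it to λ ≈ 12.8751. p(21) = 188 and p(22) = -9 have opposite signs, so a root lies in (21, 22); Newton's method refines it to λ ≈ 21.9574. p(45) = -124 and p(46) = 663 have opposite signs, so a root lies in (45, 46); Newton's method refines it to λ ≈ 45.1675. Check (Vieta): the three roots sum to 80, matching tr M = 80.
So the eigenvalues of A^T A are ≈ 12.8751, 21.9574, 45.1675 (all ≥ 0, as they must be for A^T A). The largest is λ_max ≈ 45.1675, hence ||A||_2 = sqrt(λ_max) ≈ 6.7207.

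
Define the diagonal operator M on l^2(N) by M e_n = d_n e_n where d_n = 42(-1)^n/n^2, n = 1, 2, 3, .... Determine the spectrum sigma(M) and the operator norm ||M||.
sigma(M) = {42(-1)^n/n^2 : n ≥ 1} ∪ {0}; ||M|| = 42

A bounded diagonal operator on l^2 with diagonal entries d_n has spectrum equal to the closure of {d_n : n ≥ 1}: every d_n is an eigenvalue (with eigenvector e_n), so {d_n} ⊂ sigma(M); the spectrum is closed, so its closure is too; and for lambda not in the closure, (M - lambda I) has bounded inverse (the diagonal entries 1/(d_n - lambda) are bounded). For our sequence d_n = 42(-1)^n/n^2, n = 1, 2, 3, ...:
  - {d_n} = {42(-1)^n/n^2 : n ≥ 1}; the only limit point is 0
  - closure = {42(-1)^n/n^2 : n ≥ 1} ∪ {0}
For the norm: a diagonal operator has ||M|| = sup_n |d_n|. Here |d_n| = 42/n^2 is decreasing, so sup_n |d_n| = |d_1| = 42. So ||M|| = 42.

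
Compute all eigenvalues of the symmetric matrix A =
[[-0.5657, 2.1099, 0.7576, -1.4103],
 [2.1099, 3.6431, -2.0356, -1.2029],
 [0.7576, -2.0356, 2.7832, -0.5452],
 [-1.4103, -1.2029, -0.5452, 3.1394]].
sigma(A) ≈ {-2, 1, 4, 6}

A is real symmetric, so its spectrum consists of real eigenvalues. Expanding the characteristic polynomial of the displayed matrix gives
  det(λ I - A) = p(λ) = λ^4 + (-9)λ^3 + (12)λ^2 + (43.9987)λ + (-48.0013).
Solving p(λ) = 0 yields eigenvalues ≈ -2, 1, 4, 6. (A is shown rounded to 4 decimals, so these recover the underlying integer eigenvalues to within that precision.)
Verification: the trace of A = 9 equals the sum of eigenvalues 9, and det(A) ≈ -48.0013 matches the eigenvalue product -48.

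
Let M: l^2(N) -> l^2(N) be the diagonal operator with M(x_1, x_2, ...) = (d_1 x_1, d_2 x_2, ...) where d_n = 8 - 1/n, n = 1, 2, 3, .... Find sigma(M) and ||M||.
sigma(M) = {8 - 1/n : n ≥ 1} ∪ {8}; ||M|| = 8

A bounded diagonal operator on l^2 with diagonal entries d_n has spectrum equal to the closure of {d_n : n ≥ 1}: every d_n is an eigenvalue (with eigenvector e_n), so {d_n} ⊂ sigma(M); the spectrum is closed, so its closure is too; and for lambda not in the closure, (M - lambda I) has bounded inverse (the diagonal entries 1/(d_n - lambda) are bounded). For our sequence d_n = 8 - 1/n, n = 1, 2, 3, ...:
  - {d_n} = {8 - 1/n : n ≥ 1}; the only limit point is 8
  - closure = {8 - 1/n : n ≥ 1} ∪ {8}
For the norm: a diagonal operator has ||M|| = sup_n |d_n|. Here d_n = 8 - 1/n increases monotonically from d_1 = 7 toward 8, with all terms in [7, 8); so sup_n |d_n| = 8 (the supremum is the limit, not attained). So ||M|| = 8.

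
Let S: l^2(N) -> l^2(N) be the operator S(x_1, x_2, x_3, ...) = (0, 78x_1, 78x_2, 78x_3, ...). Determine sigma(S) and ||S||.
sigma(S) = closed disk {z in C : |z| ≤ 78}; ||S|| = 78

Note S = 78·U where U is the unit right shift (U x)_k = x_{k-1} (with x_0 := 0); so ||S|| = 78||U|| and sigma(S) = 78·sigma(U). ||S x||^2 = sum_{k≥1} |78x_k|^2 = 6084||x||^2, so ||S|| = 78 and sigma(S) ⊂ {|z| ≤ 78}. For any |lambda| < 78, the equation (S - lambda I) x = 0 forces x_1 = 0, then 78x_k = lambda x_{k+1} ⇒ x = 0, so S has no eigenvalues. But (S - lambda I) is not surjective for |lambda| < 78: solving (S - lambda I) x = e_1 would require x_n proportional to (lambda/78)^(-n), which is not in l^2. So every |lambda| < 78 lies in the residual spectrum. The boundary |lambda| = 78 is in the approximate point spectrum (the spectrum is closed). Hence sigma(S) is the closed disk of radius 78.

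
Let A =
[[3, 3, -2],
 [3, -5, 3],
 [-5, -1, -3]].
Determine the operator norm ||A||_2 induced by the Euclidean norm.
||A||_2 ≈ 7.65 (= sqrt(largest eigenvalue of A^T A))

||A||_2 = sigma_max(A) = sqrt(lambda_max(A^T A)). Form the symmetric matrix M = A^T A =
[[43, -1, 18],
 [-1, 35, -18],
 [18, -18, 22]].
Its characteristic polynomial (trace, sum of principal 2x2 minors, determinant of M give the coefficients) is
  p(λ) = det(λ I - M) = λ^3 - 100λ^2 + 2572λ - 8464.
No integer candidate from the rational root theorem (±divisors of 8464) is a root, so the roots are irrational. The cubic discriminant is Δ = 1489500416 > 0, so there are three distinct real roots. p(3) = -1621 and p(4) = 288 have opposite signs, so a root lies in (3, 4); Newton's method refines it to λ ≈ 3.843. p(37) = 453 and p(38) = -256 have opposite signs, so a root lies in (37, 38); Newton's method refines it to λ ≈ 37.6348. p(58) = -576 and p(59) = 563 have opposite signs, so a root lies in (58, 59); Newton's method refines it to λ ≈ 58.5223. Check (Vieta): the three roots sum to 100, matching tr M = 100.
So the eigenvalues of A^T A are ≈ 3.843, 37.6348, 58.5223 (all ≥ 0, as they must be for A^T A). The largest is λ_max ≈ 58.5223, hence ||A||_2 = sqrt(λ_max) ≈ 7.65.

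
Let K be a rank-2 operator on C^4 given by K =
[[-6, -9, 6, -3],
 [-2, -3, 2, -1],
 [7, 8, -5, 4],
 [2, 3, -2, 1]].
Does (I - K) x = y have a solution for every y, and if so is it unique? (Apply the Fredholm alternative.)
(I - K) is invertible (det(I - K) = 4 ≠ 0), so for every y in C^4 the equation (I - K) x = y has a unique solution.

K has rank 2 and factors as K = U V^T = u1 v1^T + u2 v2^T with u1 = (0, 0, -1, 0), v1 = (-3, -2, 1, -2), u2 = (3, 1, -2, -1), v2 = (-2, -3, 2, -1) (multiplying out reproduces the displayed K). The nonzero eigenvalues of U V^T coincide with those of the 2 x 2 matrix G = V^T U = [[v1·u1, v1·u2], [v2·u1, v2·u2]] = [[-1, -11], [-2, -12]], and by the Sylvester determinant identity det(I_4 - U V^T) = det(I_2 - V^T U) = det([[2, 11], [2, 13]]) = (2)(13) - (11)(2) = 4. (Direct check: I - K =
[[7, 9, -6, 3],
 [2, 4, -2, 1],
 [-7, -8, 6, -4],
 [-2, -3, 2, 0]]
has determinant 4.) The finite-dimensional Fredholm alternative says: either (I - K) is invertible, or ker(I - K) ≠ {0} and then range(I - K) = ker((I - K)^*)^⊥, with dim ker(I - K) = dim ker((I - K)^*). Since det(I - K) ≠ 0, 1 is not an eigenvalue of K and ker(I - K) = {0}, so we are in the first case: for every y there is a unique x = (I - K)^(-1) y. (Explicitly, by the Woodbury identity, (I - U V^T)^(-1) = I + U (I_2 - G)^(-1) V^T.)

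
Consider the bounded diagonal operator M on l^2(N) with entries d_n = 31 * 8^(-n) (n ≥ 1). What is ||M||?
||M|| = 31/8 (attained at n = 1)

For M diagonal, ||M|| = sup_n |d_n|. The sequence d_n = 31 * 8^(-n) is positive and strictly decreasing (ratio 8^(-1) < 1), so the supremum is d_1 = 31/8. Hence ||M|| = 31/8.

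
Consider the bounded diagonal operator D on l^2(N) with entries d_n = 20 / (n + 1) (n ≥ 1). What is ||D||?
||D|| = 10 (attained at n = 1)

For D diagonal, ||D|| = sup_n |d_n| = sup_n 20/(n + 1). This is positive and strictly decreasing in n, so the supremum is attained at n = 1: d_1 = 20/(1 + 1) = 10. Hence ||D|| = 10.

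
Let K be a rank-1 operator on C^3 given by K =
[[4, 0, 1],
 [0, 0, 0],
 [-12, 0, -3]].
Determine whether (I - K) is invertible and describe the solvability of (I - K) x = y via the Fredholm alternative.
(I - K) is singular (det(I - K) = 0, i.e. 1 ∈ sigma(K)). (I - K) x = y is solvable iff y ⊥ ker((I - K)^*) = span{(4, 0, 1)}, i.e. iff 4y_1 + y_3 = 0. When solvable, the solutions are x = y + c·(1, 0, -3), c arbitrary (ker(I - K) = span{(1, 0, -3)}, dimension 1).

K has rank 1, so it is an outer product K = u v^T: every row of K is a multiple of one row vector. Reading off the entries, u = (1, 0, -3) and v = (4, 0, 1) (row i of K equals u_i·v^T). A rank-one matrix u v^T satisfies K u = u (v·u) and kills the (2)-dimensional subspace v^⊥, so its characteristic polynomial is lambda^2 (lambda - v·u) with v·u = tr K = 1. Hence the eigenvalues of I - K are 1 (multiplicity 2) and 1 - (1) = 0, so det(I - K) = 0. (Direct check: I - K =
[[-3, 0, -1],
 [0, 1, 0],
 [12, 0, 4]]
has determinant 0.) So 1 is an eigenvalue of K and (I - K) is not invertible. The finite-dimensional Fredholm alternative says: either (I - K) is invertible, or ker(I - K) ≠ {0} and then range(I - K) = ker((I - K)^*)^⊥, with dim ker(I - K) = dim ker((I - K)^*). We are in the second case, so we need both kernels. Kernel of I - K: (I - K) u = u - u (v·u) = u - u = 0, so ker(I - K) = span{u} = span{(1, 0, -3)} (it is exactly 1-dimensional because rank(I - K) = 2). Kernel of the adjoint: K is real, so (I - K)^* = I - K^T = I - v u^T, and (I - v u^T) v = v - v (u·v) = 0; hence ker((I - K)^*) = span{v} = span{(4, 0, 1)}. Therefore (I - K) x = y is solvable iff <y, v> = 0, i.e. iff 4y_1 + y_3 = 0. When this holds, K y = u (v·y) = 0, so (I - K) y = y and x = y is a particular solution; the full solution set is the line x = y + c·u = y + c·(1, 0, -3), c ∈ C.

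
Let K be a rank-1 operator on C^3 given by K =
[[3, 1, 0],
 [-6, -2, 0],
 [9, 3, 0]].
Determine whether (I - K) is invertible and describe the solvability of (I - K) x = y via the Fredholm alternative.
(I - K) is singular (det(I - K) = 0, i.e. 1 ∈ sigma(K)). (I - K) x = y is solvable iff y ⊥ ker((I - K)^*) = span{(3, 1, 0)}, i.e. iff 3y_1 + y_2 = 0. When solvable, the solutions are x = y + c·(1, -2, 3), c arbitrary (ker(I - K) = span{(1, -2, 3)}, dimension 1).

K has rank 1, so it is an outer product K = u v^T: every row of K is a multiple of one row vector. Reading off the entries, u = (1, -2, 3) and v = (3, 1, 0) (row i of K equals u_i·v^T). A rank-one matrix u v^T satisfies K u = u (v·u) and kills the (2)-dimensional subspace v^⊥, so its characteristic polynomial is lambda^2 (lambda - v·u) with v·u = tr K = 1. Hence the eigenvalues of I - K are 1 (multiplicity 2) and 1 - (1) = 0, so det(I - K) = 0. (Direct check: I - K =
[[-2, -1, 0],
 [6, 3, 0],
 [-9, -3, 1]]
has determinant 0.) So 1 is an eigenvalue of K and (I - K) is not invertible. The finite-dimensional Fredholm alternative says: either (I - K) is invertible, or ker(I - K) ≠ {0} and then range(I - K) = ker((I - K)^*)^⊥, with dim ker(I - K) = dim ker((I - K)^*). We are in the second case, so we need both kernels. Kernel of I - K: (I - K) u = u - u (v·u) = u - u = 0, so ker(I - K) = span{u} = span{(1, -2, 3)} (it is exactly 1-dimensional because rank(I - K) = 2). Kernel of the adjoint: K is real, so (I - K)^* = I - K^T = I - v u^T, and (I - v u^T) v = v - v (u·v) = 0; hence ker((I - K)^*) = span{v} = span{(3, 1, 0)}. Therefore (I - K) x = y is solvable iff <y, v> = 0, i.e. iff 3y_1 + y_2 = 0. When this holds, K y = u (v·y) = 0, so (I - K) y = y and x = y is a particular solution; the full solution set is the line x = y + c·u = y + c·(1, -2, 3), c ∈ C.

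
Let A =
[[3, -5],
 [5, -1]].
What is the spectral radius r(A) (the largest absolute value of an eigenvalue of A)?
r(A) = sqrt(22) ≈ 4.6904

The eigenvalues of A are the roots of its characteristic polynomial. With M = A (coefficients from the trace and determinant):
  p(λ) = det(λ I - M) = λ^2 - 2λ + 22.
For λ^2 - 2λ + 22 the discriminant is -84. It is negative, so the roots are the complex-conjugate pair λ = 1 ± (sqrt(84)/2) i ≈ 1 ± 4.5826i. For a conjugate pair the product of the roots equals the constant term, so |λ|^2 = 22 and |λ| = sqrt(22) ≈ 4.6904.
Thus the eigenvalues (to 4 decimals) are 1 ± 4.5826i (modulus 4.6904). The spectral radius is the largest modulus: r(A) = sqrt(22) ≈ 4.6904. (Cross-check: r(A) ≤ ||A||_2 ≈ 7.099; equality holds whenever A is normal, though it can also hold for some non-normal A.)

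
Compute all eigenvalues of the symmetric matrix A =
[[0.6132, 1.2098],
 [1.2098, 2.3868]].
sigma(A) ≈ {0, 3}

A is real symmetric, so its spectrum consists of real eigenvalues. Expanding the characteristic polynomial of the displayed matrix gives
  det(λ I - A) = p(λ) = λ^2 + (-3)λ + (0).
Solving p(λ) = 0 yields eigenvalues ≈ 0, 3. (A is shown rounded to 4 decimals, so these recover the underlying integer eigenvalues to within that precision.)
Verification: the trace of A = 3 equals the sum of eigenvalues 3, and det(A) ≈ -0.0000 matches the eigenvalue product 0.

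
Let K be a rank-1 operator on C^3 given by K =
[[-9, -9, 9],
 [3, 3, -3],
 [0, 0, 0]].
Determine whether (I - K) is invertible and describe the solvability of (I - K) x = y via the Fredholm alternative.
(I - K) is invertible (det(I - K) = 7 ≠ 0), so for every y in C^3 the equation (I - K) x = y has a unique solution.

K has rank 1, so it is an outer product K = u v^T: every row of K is a multiple of one row vector. Reading off the entries, u = (3, -1, 0) and v = (-3, -3, 3) (row i of K equals u_i·v^T). A rank-one matrix u v^T satisfies K u = u (v·u) and kills the (2)-dimensional subspace v^⊥, so its characteristic polynomial is lambda^2 (lambda - v·u) with v·u = tr K = -6. Hence the eigenvalues of I - K are 1 (multiplicity 2) and 1 - (-6) = 7, so det(I - K) = 7. (Direct check: I - K =
[[10, 9, -9],
 [-3, -2, 3],
 [0, 0, 1]]
has determinant 7.) The finite-dimensional Fredholm alternative says: either (I - K) is invertible, or ker(I - K) ≠ {0} and then range(I - K) = ker((I - K)^*)^⊥, with dim ker(I - K) = dim ker((I - K)^*). Since det(I - K) ≠ 0, 1 is not an eigenvalue of K and ker(I - K) = {0}, so we are in the first case: for every y there is a unique x = (I - K)^(-1) y. Explicitly, by the Sherman–Morrison formula, (I - u v^T)^(-1) = I + u v^T/(1 - v·u), i.e. (I - K)^(-1) = I + K/(7).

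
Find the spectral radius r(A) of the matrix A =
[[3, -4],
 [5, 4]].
r(A) = sqrt(32) ≈ 5.6569

The eigenvalues of A are the roots of its characteristic polynomial. With M = A (coefficients from the trace and determinant):
  p(λ) = det(λ I - M) = λ^2 - 7λ + 32.
For λ^2 - 7λ + 32 the discriminant is -79. It is negative, so the roots are the complex-conjugate pair λ = 7/2 ± (sqrt(79)/2) i ≈ 3.5 ± 4.4441i. For a conjugate pair the product of the roots equals the constant term, so |λ|^2 = 32 and |λ| = sqrt(32) ≈ 5.6569.
Thus the eigenvalues (to 4 decimals) are 3.5 ± 4.4441i (modulus 5.6569). The spectral radius is the largest modulus: r(A) = sqrt(32) ≈ 5.6569. (Cross-check: r(A) ≤ ||A||_2 ≈ 6.408; equality holds whenever A is normal, though it can also hold for some non-normal A.)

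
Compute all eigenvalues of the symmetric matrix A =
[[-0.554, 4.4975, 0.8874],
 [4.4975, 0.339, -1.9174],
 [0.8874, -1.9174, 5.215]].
sigma(A) ≈ {-5, 4, 6}

A is real symmetric, so its spectrum consists of real eigenvalues. Expanding the characteristic polynomial of the displayed matrix gives
  det(λ I - A) = p(λ) = λ^3 + (-5)λ^2 + (-26)λ + (120.0011).
Solving p(λ) = 0 yields eigenvalues ≈ -5, 4, 6. (A is shown rounded to 4 decimals, so these recover the underlying integer eigenvalues to within that precision.)
Verification: the trace of A = 5 equals the sum of eigenvalues 5, and det(A) ≈ -120.0011 matches the eigenvalue product -120.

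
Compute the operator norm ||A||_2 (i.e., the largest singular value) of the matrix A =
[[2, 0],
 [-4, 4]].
||A||_2 = sqrt((36 + sqrt(1040))/2) ≈ 5.8416 (= sqrt(largest eigenvalue of A^T A))

||A||_2 = sigma_max(A) = sqrt(lambda_max(A^T A)). Form the symmetric matrix M = A^T A =
[[20, -16],
 [-16, 16]].
Its characteristic polynomial (trace, determinant of M give the coefficients) is
  p(λ) = det(λ I - M) = λ^2 - 36λ + 64.
For λ^2 - 36λ + 64 the discriminant is 1040. It is nonnegative but not a perfect square, so the roots are real and irrational: λ = (36 ± sqrt(1040))/2 ≈ 34.1245, 1.8755.
So the eigenvalues of A^T A are ≈ 1.8755, 34.1245 (all ≥ 0, as they must be for A^T A). The largest is λ_max = (36 + sqrt(1040))/2 ≈ 34.1245, hence ||A||_2 = sqrt(λ_max) = sqrt((36 + sqrt(1040))/2) ≈ 5.8416.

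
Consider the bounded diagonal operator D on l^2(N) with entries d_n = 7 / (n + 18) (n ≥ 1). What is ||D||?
||D|| = 7/19 (attained at n = 1)

For D diagonal, ||D|| = sup_n |d_n| = sup_n 7/(n + 18). This is positive and strictly decreasing in n, so the supremum is attained at n = 1: d_1 = 7/(1 + 18) = 7/19. Hence ||D|| = 7/19.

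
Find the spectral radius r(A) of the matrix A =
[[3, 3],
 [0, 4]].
r(A) = 4

The eigenvalues of A are the roots of its characteristic polynomial. With M = A (coefficients from the trace and determinant):
  p(λ) = det(λ I - M) = λ^2 - 7λ + 12.
For λ^2 - 7λ + 12 the discriminant is 1. It is a perfect square (1^2), so the roots are rational: λ = (7 ± 1)/2 = 4, 3.
Thus the eigenvalues (to 4 decimals) are 4 (modulus 4); 3 (modulus 3). The spectral radius is the largest modulus: r(A) = 4. (Cross-check: r(A) ≤ ||A||_2 ≈ 5.389; equality holds whenever A is normal, though it can also hold for some non-normal A.)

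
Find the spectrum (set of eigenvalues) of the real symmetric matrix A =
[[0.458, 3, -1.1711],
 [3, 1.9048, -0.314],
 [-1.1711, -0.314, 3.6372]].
sigma(A) ≈ {-2, 3, 5}

A is real symmetric, so its spectrum consists of real eigenvalues. Expanding the characteristic polynomial of the displayed matrix gives
  det(λ I - A) = p(λ) = λ^3 + (-6)λ^2 + (-1)λ + (30).
Solving p(λ) = 0 yields eigenvalues ≈ -2, 3, 5. (A is shown rounded to 4 decimals, so these recover the underlying integer eigenvalues to within that precision.)
Verification: the trace of A = 6 equals the sum of eigenvalues 6, and det(A) ≈ -30.0003 matches the eigenvalue product -30.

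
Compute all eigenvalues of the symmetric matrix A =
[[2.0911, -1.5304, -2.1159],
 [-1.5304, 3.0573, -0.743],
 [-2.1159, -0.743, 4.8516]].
sigma(A) ≈ {0, 4, 6}

A is real symmetric, so its spectrum consists of real eigenvalues. Expanding the characteristic polynomial of the displayed matrix gives
  det(λ I - A) = p(λ) = λ^3 + (-10)λ^2 + (24)λ + (0).
Solving p(λ) = 0 yields eigenvalues ≈ 0, 4, 6. (A is shown rounded to 4 decimals, so these recover the underlying integer eigenvalues to within that precision.)
Verification: the trace of A = 10 equals the sum of eigenvalues 10, and det(A) ≈ -0.0001 matches the eigenvalue product 0.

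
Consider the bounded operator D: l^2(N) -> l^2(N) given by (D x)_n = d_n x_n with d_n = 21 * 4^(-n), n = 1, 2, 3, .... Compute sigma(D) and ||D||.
sigma(D) = {21 * 4^(-n) : n ≥ 1} ∪ {0}; ||D|| = 21/4

A bounded diagonal operator on l^2 with diagonal entries d_n has spectrum equal to the closure of {d_n : n ≥ 1}: every d_n is an eigenvalue (with eigenvector e_n), so {d_n} ⊂ sigma(D); the spectrum is closed, so its closure is too; and for lambda not in the closure, (D - lambda I) has bounded inverse (the diagonal entries 1/(d_n - lambda) are bounded). For our sequence d_n = 21 * 4^(-n), n = 1, 2, 3, ...:
  - {d_n} = {21 * 4^(-n) : n ≥ 1}; the only limit point is 0
  - closure = {21 * 4^(-n) : n ≥ 1} ∪ {0}
For the norm: a diagonal operator has ||D|| = sup_n |d_n|. Here d_n = 21 * 4^(-n) is positive and decreasing, so sup_n |d_n| = d_1 = 21/4. So ||D|| = 21/4.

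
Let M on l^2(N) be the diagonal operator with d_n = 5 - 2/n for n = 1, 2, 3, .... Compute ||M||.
||M|| = 5

For a diagonal operator on l^2 with entries d_n, ||M|| = sup_n |d_n|. Here d_1 = 3, d_2 = 4, ..., and d_n = 5 - 2/n increases monotonically toward 5. All terms lie in [3, 5), so |d_n| = d_n and the supremum is the limit 5, which is not attained by any individual d_n. Hence ||M|| = 5.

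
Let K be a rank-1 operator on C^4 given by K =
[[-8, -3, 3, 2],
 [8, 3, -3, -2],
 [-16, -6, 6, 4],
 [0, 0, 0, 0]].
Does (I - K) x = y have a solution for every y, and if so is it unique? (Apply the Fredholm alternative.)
(I - K) is singular (det(I - K) = 0, i.e. 1 ∈ sigma(K)). (I - K) x = y is solvable iff y ⊥ ker((I - K)^*) = span{(-8, -3, 3, 2)}, i.e. iff -8y_1 - 3y_2 + 3y_3 + 2y_4 = 0. When solvable, the solutions are x = y + c·(1, -1, 2, 0), c arbitrary (ker(I - K) = span{(1, -1, 2, 0)}, dimension 1).

K has rank 1, so it is an outer product K = u v^T: every row of K is a multiple of one row vector. Reading off the entries, u = (1, -1, 2, 0) and v = (-8, -3, 3, 2) (row i of K equals u_i·v^T). A rank-one matrix u v^T satisfies K u = u (v·u) and kills the (3)-dimensional subspace v^⊥, so its characteristic polynomial is lambda^3 (lambda - v·u) with v·u = tr K = 1. Hence the eigenvalues of I - K are 1 (multiplicity 3) and 1 - (1) = 0, so det(I - K) = 0. (Direct check: I - K =
[[9, 3, -3, -2],
 [-8, -2, 3, 2],
 [16, 6, -5, -4],
 [0, 0, 0, 1]]
has determinant 0.) So 1 is an eigenvalue of K and (I - K) is not invertible. The finite-dimensional Fredholm alternative says: either (I - K) is invertible, or ker(I - K) ≠ {0} and then range(I - K) = ker((I - K)^*)^⊥, with dim ker(I - K) = dim ker((I - K)^*). We are in the second case, so we need both kernels. Kernel of I - K: (I - K) u = u - u (v·u) = u - u = 0, so ker(I - K) = span{u} = span{(1, -1, 2, 0)} (it is exactly 1-dimensional because rank(I - K) = 3). Kernel of the adjoint: K is real, so (I - K)^* = I - K^T = I - v u^T, and (I - v u^T) v = v - v (u·v) = 0; hence ker((I - K)^*) = span{v} = span{(-8, -3, 3, 2)}. Therefore (I - K) x = y is solvable iff <y, v> = 0, i.e. iff -8y_1 - 3y_2 + 3y_3 + 2y_4 = 0. When this holds, K y = u (v·y) = 0, so (I - K) y = y and x = y is a particular solution; the full solution set is the line x = y + c·u = y + c·(1, -1, 2, 0), c ∈ C.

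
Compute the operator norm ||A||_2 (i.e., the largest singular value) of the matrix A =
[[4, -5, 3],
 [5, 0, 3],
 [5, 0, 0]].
||A||_2 ≈ 9.3634 (= sqrt(largest eigenvalue of A^T A))

||A||_2 = sigma_max(A) = sqrt(lambda_max(A^T A)). Form the symmetric matrix M = A^T A =
[[66, -20, 27],
 [-20, 25, -15],
 [27, -15, 18]].
Its characteristic polynomial (trace, sum of principal 2x2 minors, determinant of M give the coefficients) is
  p(λ) = det(λ I - M) = λ^3 - 109λ^2 + 1934λ - 5625.
No integer candidate from the rational root theorem (±divisors of 5625) is a root, so the roots are irrational. The cubic discriminant is Δ = 6855433745 > 0, so there are three distinct real roots. p(3) = -777 and p(4) = 431 have opposite signs, so a root lies in (3, 4); Newton's method refines it to λ ≈ 3.6241. p(17) = 665 and p(18) = -297 have opposite signs, so a root lies in (17, 18); Newton's method refines it to λ ≈ 17.7035. p(87) = -3885 and p(88) = 1943 have opposite signs, so a root lies in (87, 88); Newton's method refines it to λ ≈ 87.6724. Check (Vieta): the three roots sum to 109, matching tr M = 109.
So the eigenvalues of A^T A are ≈ 3.6241, 17.7035, 87.6724 (all ≥ 0, as they must be for A^T A). The largest is λ_max ≈ 87.6724, hence ||A||_2 = sqrt(λ_max) ≈ 9.3634.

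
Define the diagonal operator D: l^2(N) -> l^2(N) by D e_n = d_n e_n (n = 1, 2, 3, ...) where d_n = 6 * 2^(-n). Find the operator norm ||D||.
||D|| = 3 (attained at n = 1)

For D diagonal, ||D|| = sup_n |d_n|. The sequence d_n = 6 * 2^(-n) is positive and strictly decreasing (ratio 2^(-1) < 1), so the supremum is d_1 = 6/2 = 3. Hence ||D|| = 3.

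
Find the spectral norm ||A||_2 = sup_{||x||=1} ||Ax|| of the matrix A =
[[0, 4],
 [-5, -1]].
||A||_2 = sqrt((42 + sqrt(164))/2) ≈ 5.2348 (= sqrt(largest eigenvalue of A^T A))

||A||_2 = sigma_max(A) = sqrt(lambda_max(A^T A)). Form the symmetric matrix M = A^T A =
[[25, 5],
 [5, 17]].
Its characteristic polynomial (trace, determinant of M give the coefficients) is
  p(λ) = det(λ I - M) = λ^2 - 42λ + 400.
For λ^2 - 42λ + 400 the discriminant is 164. It is nonnegative but not a perfect square, so the roots are real and irrational: λ = (42 ± sqrt(164))/2 ≈ 27.4031, 14.5969.
So the eigenvalues of A^T A are ≈ 14.5969, 27.4031 (all ≥ 0, as they must be for A^T A). The largest is λ_max = (42 + sqrt(164))/2 ≈ 27.4031, hence ||A||_2 = sqrt(λ_max) = sqrt((42 + sqrt(164))/2) ≈ 5.2348.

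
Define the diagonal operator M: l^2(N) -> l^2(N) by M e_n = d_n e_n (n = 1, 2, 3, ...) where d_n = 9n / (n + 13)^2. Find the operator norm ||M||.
||M|| = 9/52 (attained at n = 13)

For M diagonal, ||M|| = sup_n |d_n|. Treat f(x) = 9x / (x + 13)^2 for real x > 0. By the quotient rule, f'(x) = 9(13 - x)/(x + 13)^3, which is positive for x < 13 and negative for x > 13. So f has a unique maximum at x = 13, and since 13 is a positive integer, the supremum over n ≥ 1 is attained at n = 13: d_13 = 9·13/(13 + 13)^2 = 9·13/676 = 9/52. Hence ||M|| = 9/52.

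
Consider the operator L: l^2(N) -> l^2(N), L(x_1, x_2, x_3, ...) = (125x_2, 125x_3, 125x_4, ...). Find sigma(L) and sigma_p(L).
sigma(L) = closed disk {z in C : |z| ≤ 125}; sigma_p(L) = open disk {z in C : |z| < 125}

Note L = 125·V where V is the unit left shift (V x)_k = x_{k+1}; so sigma(L) = 125·sigma(V) and ||L|| = 125||V||. ||L x||^2 = 15625sum_{k≥2} |x_k|^2 ≤ 15625||x||^2, with equality on {x : x_1 = 0}, so ||L|| = 125. For any lambda with |lambda| < 125, set r = lambda/125 (|r| < 1); the vector x = (1, r, r^2, ...) is in l^2 and satisfies L x = 125(r, r^2, ...) = lambda x, so lambda is an eigenvalue. On the boundary |lambda| = 125 the geometric series diverges, so no l^2 eigenvector exists, but these lambda lie in the approximate point spectrum. Hence sigma(L) is the closed disk of radius 125 and sigma_p(L) is the open disk.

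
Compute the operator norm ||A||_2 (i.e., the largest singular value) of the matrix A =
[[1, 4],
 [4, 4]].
||A||_2 = sqrt((49 + sqrt(1825))/2) ≈ 6.772 (= sqrt(largest eigenvalue of A^T A))

||A||_2 = sigma_max(A) = sqrt(lambda_max(A^T A)). Form the symmetric matrix M = A^T A =
[[17, 20],
 [20, 32]].
Its characteristic polynomial (trace, determinant of M give the coefficients) is
  p(λ) = det(λ I - M) = λ^2 - 49λ + 144.
For λ^2 - 49λ + 144 the discriminant is 1825. It is nonnegative but not a perfect square, so the roots are real and irrational: λ = (49 ± sqrt(1825))/2 ≈ 45.86, 3.14.
So the eigenvalues of A^T A are ≈ 3.14, 45.86 (all ≥ 0, as they must be for A^T A). The largest is λ_max = (49 + sqrt(1825))/2 ≈ 45.86, hence ||A||_2 = sqrt(λ_max) = sqrt((49 + sqrt(1825))/2) ≈ 6.772.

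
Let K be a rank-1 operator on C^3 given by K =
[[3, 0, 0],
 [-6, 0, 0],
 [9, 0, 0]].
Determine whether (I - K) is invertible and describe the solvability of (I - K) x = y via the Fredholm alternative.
(I - K) is invertible (det(I - K) = -2 ≠ 0), so for every y in C^3 the equation (I - K) x = y has a unique solution.

K has rank 1, so it is an outer product K = u v^T: every row of K is a multiple of one row vector. Reading off the entries, u = (-1, 2, -3) and v = (-3, 0, 0) (row i of K equals u_i·v^T). A rank-one matrix u v^T satisfies K u = u (v·u) and kills the (2)-dimensional subspace v^⊥, so its characteristic polynomial is lambda^2 (lambda - v·u) with v·u = tr K = 3. Hence the eigenvalues of I - K are 1 (multiplicity 2) and 1 - (3) = -2, so det(I - K) = -2. (Direct check: I - K =
[[-2, 0, 0],
 [6, 1, 0],
 [-9, 0, 1]]
has determinant -2.) The finite-dimensional Fredholm alternative says: either (I - K) is invertible, or ker(I - K) ≠ {0} and then range(I - K) = ker((I - K)^*)^⊥, with dim ker(I - K) = dim ker((I - K)^*). Since det(I - K) ≠ 0, 1 is not an eigenvalue of K and ker(I - K) = {0}, so we are in the first case: for every y there is a unique x = (I - K)^(-1) y. Explicitly, by the Sherman–Morrison formula, (I - u v^T)^(-1) = I + u v^T/(1 - v·u), i.e. (I - K)^(-1) = I + K/(-2).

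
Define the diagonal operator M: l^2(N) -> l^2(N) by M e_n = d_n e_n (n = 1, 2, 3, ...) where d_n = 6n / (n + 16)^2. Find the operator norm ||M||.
||M|| = 3/32 (attained at n = 16)

For M diagonal, ||M|| = sup_n |d_n|. Treat f(x) = 6x / (x + 16)^2 for real x > 0. By the quotient rule, f'(x) = 6(16 - x)/(x + 16)^3, which is positive for x < 16 and negative for x > 16. So f has a unique maximum at x = 16, and since 16 is a positive integer, the supremum over n ≥ 1 is attained at n = 16: d_16 = 6·16/(16 + 16)^2 = 6·16/1024 = 3/32. Hence ||M|| = 3/32.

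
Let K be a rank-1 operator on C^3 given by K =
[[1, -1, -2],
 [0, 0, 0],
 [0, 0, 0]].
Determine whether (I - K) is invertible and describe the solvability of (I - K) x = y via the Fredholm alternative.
(I - K) is singular (det(I - K) = 0, i.e. 1 ∈ sigma(K)). (I - K) x = y is solvable iff y ⊥ ker((I - K)^*) = span{(1, -1, -2)}, i.e. iff y_1 - y_2 - 2y_3 = 0. When solvable, the solutions are x = y + c·(1, 0, 0), c arbitrary (ker(I - K) = span{(1, 0, 0)}, dimension 1).

K has rank 1, so it is an outer product K = u v^T: every row of K is a multiple of one row vector. Reading off the entries, u = (1, 0, 0) and v = (1, -1, -2) (row i of K equals u_i·v^T). A rank-one matrix u v^T satisfies K u = u (v·u) and kills the (2)-dimensional subspace v^⊥, so its characteristic polynomial is lambda^2 (lambda - v·u) with v·u = tr K = 1. Hence the eigenvalues of I - K are 1 (multiplicity 2) and 1 - (1) = 0, so det(I - K) = 0. (Direct check: I - K =
[[0, 1, 2],
 [0, 1, 0],
 [0, 0, 1]]
has determinant 0.) So 1 is an eigenvalue of K and (I - K) is not invertible. The finite-dimensional Fredholm alternative says: either (I - K) is invertible, or ker(I - K) ≠ {0} and then range(I - K) = ker((I - K)^*)^⊥, with dim ker(I - K) = dim ker((I - K)^*). We are in the second case, so we need both kernels. Kernel of I - K: (I - K) u = u - u (v·u) = u - u = 0, so ker(I - K) = span{u} = span{(1, 0, 0)} (it is exactly 1-dimensional because rank(I - K) = 2). Kernel of the adjoint: K is real, so (I - K)^* = I - K^T = I - v u^T, and (I - v u^T) v = v - v (u·v) = 0; hence ker((I - K)^*) = span{v} = span{(1, -1, -2)}. Therefore (I - K) x = y is solvable iff <y, v> = 0, i.e. iff y_1 - y_2 - 2y_3 = 0. When this holds, K y = u (v·y) = 0, so (I - K) y = y and x = y is a particular solution; the full solution set is the line x = y + c·u = y + c·(1, 0, 0), c ∈ C.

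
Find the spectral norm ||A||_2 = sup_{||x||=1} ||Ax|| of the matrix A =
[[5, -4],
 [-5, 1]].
||A||_2 = sqrt((67 + sqrt(3589))/2) ≈ 7.9658 (= sqrt(largest eigenvalue of A^T A))

||A||_2 = sigma_max(A) = sqrt(lambda_max(A^T A)). Form the symmetric matrix M = A^T A =
[[50, -25],
 [-25, 17]].
Its characteristic polynomial (trace, determinant of M give the coefficients) is
  p(λ) = det(λ I - M) = λ^2 - 67λ + 225.
For λ^2 - 67λ + 225 the discriminant is 3589. It is nonnegative but not a perfect square, so the roots are real and irrational: λ = (67 ± sqrt(3589))/2 ≈ 63.4541, 3.5459.
So the eigenvalues of A^T A are ≈ 3.5459, 63.4541 (all ≥ 0, as they must be for A^T A). The largest is λ_max = (67 + sqrt(3589))/2 ≈ 63.4541, hence ||A||_2 = sqrt(λ_max) = sqrt((67 + sqrt(3589))/2) ≈ 7.9658.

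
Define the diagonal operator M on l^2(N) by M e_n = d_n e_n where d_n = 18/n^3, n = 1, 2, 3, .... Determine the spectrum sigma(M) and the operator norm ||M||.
sigma(M) = {18/n^3 : n ≥ 1} ∪ {0}; ||M|| = 18

A bounded diagonal operator on l^2 with diagonal entries d_n has spectrum equal to the closure of {d_n : n ≥ 1}: every d_n is an eigenvalue (with eigenvector e_n), so {d_n} ⊂ sigma(M); the spectrum is closed, so its closure is too; and for lambda not in the closure, (M - lambda I) has bounded inverse (the diagonal entries 1/(d_n - lambda) are bounded). For our sequence d_n = 18/n^3, n = 1, 2, 3, ...:
  - {d_n} = {18/n^3 : n ≥ 1}; the only limit point is 0
  - closure = {18/n^3 : n ≥ 1} ∪ {0}
For the norm: a diagonal operator has ||M|| = sup_n |d_n|. Here d_n = 18/n^3 is positive and decreasing, so sup_n |d_n| = d_1 = 18. So ||M|| = 18.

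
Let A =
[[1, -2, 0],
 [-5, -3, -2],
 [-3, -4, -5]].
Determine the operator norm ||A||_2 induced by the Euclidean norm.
||A||_2 = sqrt((90 + sqrt(5400))/2) ≈ 9.0411 (= sqrt(largest eigenvalue of A^T A))

||A||_2 = sigma_max(A) = sqrt(lambda_max(A^T A)). Form the symmetric matrix M = A^T A =
[[35, 25, 25],
 [25, 29, 26],
 [25, 26, 29]].
Its characteristic polynomial (trace, sum of principal 2x2 minors, determinant of M give the coefficients) is
  p(λ) = det(λ I - M) = λ^3 - 93λ^2 + 945λ - 2025.
By the rational root theorem any rational root is an integer divisor of 2025. Testing λ = 3: p(3) = 27 - 837 + 2835 - 2025 = 0, so λ = 3 is a root. Dividing out (λ - 3) leaves p(λ) = (λ - 3)(λ^2 - 90λ + 675). For λ^2 - 90λ + 675 the discriminant is 5400. It is nonnegative but not a perfect square, so the roots are real and irrational: λ = (90 ± sqrt(5400))/2 ≈ 81.7423, 8.2577.
So the eigenvalues of A^T A are ≈ 3, 8.2577, 81.7423 (all ≥ 0, as they must be for A^T A). The largest is λ_max = (90 + sqrt(5400))/2 ≈ 81.7423, hence ||A||_2 = sqrt(λ_max) = sqrt((90 + sqrt(5400))/2) ≈ 9.0411.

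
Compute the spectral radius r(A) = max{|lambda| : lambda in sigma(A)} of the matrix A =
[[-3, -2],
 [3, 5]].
r(A) = (2 + sqrt(40))/2 ≈ 4.1623

The eigenvalues of A are the roots of its characteristic polynomial. With M = A (coefficients from the trace and determinant):
  p(λ) = det(λ I - M) = λ^2 - 2λ - 9.
For λ^2 - 2λ - 9 the discriminant is 40. It is nonnegative but not a perfect square, so the roots are real and irrational: λ = (2 ± sqrt(40))/2 ≈ 4.1623, -2.1623.
Thus the eigenvalues (to 4 decimals) are 4.1623 (modulus 4.1623); -2.1623 (modulus 2.1623). The spectral radius is the largest modulus: r(A) = (2 + sqrt(40))/2 ≈ 4.1623. (Cross-check: r(A) ≤ ||A||_2 ≈ 6.7237; equality holds whenever A is normal, though it can also hold for some non-normal A.)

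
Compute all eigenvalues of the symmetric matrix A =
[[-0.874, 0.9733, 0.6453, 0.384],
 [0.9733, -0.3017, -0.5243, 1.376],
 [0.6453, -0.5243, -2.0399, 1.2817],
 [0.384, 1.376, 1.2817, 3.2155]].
sigma(A) ≈ {-3, -1, 0, 4}

A is real symmetric, so its spectrum consists of real eigenvalues. Expanding the characteristic polynomial of the displayed matrix gives
  det(λ I - A) = p(λ) = λ^4 + (0)λ^3 + (-13)λ^2 + (-12)λ + (0).
Solving p(λ) = 0 yields eigenvalues ≈ -3, -1, 0, 4. (A is shown rounded to 4 decimals, so these recover the underlying integer eigenvalues to within that precision.)
Verification: the trace of A = 0 equals the sum of eigenvalues 0, and det(A) ≈ -0.0005 matches the eigenvalue product 0.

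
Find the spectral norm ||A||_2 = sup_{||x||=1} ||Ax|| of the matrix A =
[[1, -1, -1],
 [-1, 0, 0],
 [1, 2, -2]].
||A||_2 ≈ 3.0533 (= sqrt(largest eigenvalue of A^T A))

||A||_2 = sigma_max(A) = sqrt(lambda_max(A^T A)). Form the symmetric matrix M = A^T A =
[[3, 1, -3],
 [1, 5, -3],
 [-3, -3, 5]].
Its characteristic polynomial (trace, sum of principal 2x2 minors, determinant of M give the coefficients) is
  p(λ) = det(λ I - M) = λ^3 - 13λ^2 + 36λ - 16.
No integer candidate from the rational root theorem (±divisors of 16) is a root, so the roots are irrational. The cubic discriminant is Δ = 19664 > 0, so there are three distinct real roots. p(0) = -16 and p(1) = 8 have opposite signs, so a root lies in (0, 1); Newton's method refines it to λ ≈ 0.5485. p(3) = 2 and p(4) = -16 have opposite signs, so a root lies in (3, 4); Newton's method refines it to λ ≈ 3.129. p(9) = -16 and p(10) = 44 have opposite signs, so a root lies in (9, 10); Newton's method refines it to λ ≈ 9.3225. Check (Vieta): the three roots sum to 13, matching tr M = 13.
So the eigenvalues of A^T A are ≈ 0.5485, 3.129, 9.3225 (all ≥ 0, as they must be for A^T A). The largest is λ_max ≈ 9.3225, hence ||A||_2 = sqrt(λ_max) ≈ 3.0533.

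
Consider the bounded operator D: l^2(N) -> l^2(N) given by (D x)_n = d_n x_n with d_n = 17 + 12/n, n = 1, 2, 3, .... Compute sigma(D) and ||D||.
sigma(D) = {17 + 12/n : n ≥ 1} ∪ {17}; ||D|| = 29

A bounded diagonal operator on l^2 with diagonal entries d_n has spectrum equal to the closure of {d_n : n ≥ 1}: every d_n is an eigenvalue (with eigenvector e_n), so {d_n} ⊂ sigma(D); the spectrum is closed, so its closure is too; and for lambda not in the closure, (D - lambda I) has bounded inverse (the diagonal entries 1/(d_n - lambda) are bounded). For our sequence d_n = 17 + 12/n, n = 1, 2, 3, ...:
  - {d_n} = {17 + 12/n : n ≥ 1}; the only limit point is 17
  - closure = {17 + 12/n : n ≥ 1} ∪ {17}
For the norm: a diagonal operator has ||D|| = sup_n |d_n|. Here d_n = 17 + 12/n is positive and decreasing, so sup_n |d_n| = d_1 = 17 + 12 = 29. So ||D|| = 29.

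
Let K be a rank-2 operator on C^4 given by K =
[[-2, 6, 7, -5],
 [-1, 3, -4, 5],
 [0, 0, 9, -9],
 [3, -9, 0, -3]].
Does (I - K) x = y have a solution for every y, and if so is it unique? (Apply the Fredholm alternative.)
(I - K) is invertible (det(I - K) = 33 ≠ 0), so for every y in C^4 the equation (I - K) x = y has a unique solution.

K has rank 2 and factors as K = U V^T = u1 v1^T + u2 v2^T with u1 = (-3, 1, -3, 1), v1 = (0, 0, -3, 3), u2 = (2, 1, 0, -3), v2 = (-1, 3, -1, 2) (multiplying out reproduces the displayed K). The nonzero eigenvalues of U V^T coincide with those of the 2 x 2 matrix G = V^T U = [[v1·u1, v1·u2], [v2·u1, v2·u2]] = [[12, -9], [11, -5]], and by the Sylvester determinant identity det(I_4 - U V^T) = det(I_2 - V^T U) = det([[-11, 9], [-11, 6]]) = (-11)(6) - (9)(-11) = 33. (Direct check: I - K =
[[3, -6, -7, 5],
 [1, -2, 4, -5],
 [0, 0, -8, 9],
 [-3, 9, 0, 4]]
has determinant 33.) The finite-dimensional Fredholm alternative says: either (I - K) is invertible, or ker(I - K) ≠ {0} and then range(I - K) = ker((I - K)^*)^⊥, with dim ker(I - K) = dim ker((I - K)^*). Since det(I - K) ≠ 0, 1 is not an eigenvalue of K and ker(I - K) = {0}, so we are in the first case: for every y there is a unique x = (I - K)^(-1) y. (Explicitly, by the Woodbury identity, (I - U V^T)^(-1) = I + U (I_2 - G)^(-1) V^T.)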